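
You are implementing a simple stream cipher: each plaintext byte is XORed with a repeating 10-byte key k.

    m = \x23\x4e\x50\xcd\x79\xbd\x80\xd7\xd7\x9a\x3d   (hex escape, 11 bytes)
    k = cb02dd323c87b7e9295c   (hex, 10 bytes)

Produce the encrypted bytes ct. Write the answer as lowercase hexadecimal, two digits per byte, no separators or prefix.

The 10-byte key repeats, so the effective keystream is cb 02 dd 32 3c 87 b7 e9 29 5c cb.
byte 0: 00100011 ^ 11001011 = 11101000
byte 1: 01001110 ^ 00000010 = 01001100
byte 2: 01010000 ^ 11011101 = 10001101
byte 3: 11001101 ^ 00110010 = 11111111
byte 4: 01111001 ^ 00111100 = 01000101
byte 5: 10111101 ^ 10000111 = 00111010
byte 6: 10000000 ^ 10110111 = 00110111
byte 7: 11010111 ^ 11101001 = 00111110
byte 8: 11010111 ^ 00101001 = 11111110
byte 9: 10011010 ^ 01011100 = 11000110
byte 10: 00111101 ^ 11001011 = 11110110

e84c8dff453a373efec6f6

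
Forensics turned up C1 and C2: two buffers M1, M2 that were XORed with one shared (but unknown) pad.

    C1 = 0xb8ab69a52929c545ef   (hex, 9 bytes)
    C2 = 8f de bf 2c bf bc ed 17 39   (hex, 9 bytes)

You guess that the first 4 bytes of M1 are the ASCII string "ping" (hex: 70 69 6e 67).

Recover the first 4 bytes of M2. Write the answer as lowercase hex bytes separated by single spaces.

47 1c b8 ee

First, C1 ⊕ C2 = (M1 ⊕ K) ⊕ (M2 ⊕ K) = M1 ⊕ M2, so the key drops out. Then M2 = (M1 ⊕ M2) ⊕ M1 over the first 4 bytes.
byte 0: (b8 ^ 8f) ^ 70 = 37 ^ 70 = 47
byte 1: (ab ^ de) ^ 69 = 75 ^ 69 = 1c
byte 2: (69 ^ bf) ^ 6e = d6 ^ 6e = b8
byte 3: (a5 ^ 2c) ^ 67 = 89 ^ 67 = ee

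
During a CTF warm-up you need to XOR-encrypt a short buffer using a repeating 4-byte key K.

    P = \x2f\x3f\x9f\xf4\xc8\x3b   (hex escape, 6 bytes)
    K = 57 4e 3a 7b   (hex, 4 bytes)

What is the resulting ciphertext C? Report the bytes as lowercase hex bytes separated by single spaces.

The 4-byte key repeats, so the effective keystream is 57 4e 3a 7b 57 4e.
byte 0: 00101111 xor 01010111 = 01111000
byte 1: 00111111 xor 01001110 = 01110001
byte 2: 10011111 xor 00111010 = 10100101
byte 3: 11110100 xor 01111011 = 10001111
byte 4: 11001000 xor 01010111 = 10011111
byte 5: 00111011 xor 01001110 = 01110101

78 71 a5 8f 9f 75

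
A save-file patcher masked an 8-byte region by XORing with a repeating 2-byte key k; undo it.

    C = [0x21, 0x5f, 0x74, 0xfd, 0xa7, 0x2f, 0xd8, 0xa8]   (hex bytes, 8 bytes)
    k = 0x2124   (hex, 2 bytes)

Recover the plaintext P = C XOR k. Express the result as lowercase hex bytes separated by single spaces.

00 7b 55 d9 86 0b f9 8c

The 2-byte key repeats, so the effective keystream is 21 24 21 24 21 24 21 24.
byte 0: 21 ⊕ 21 = 00
byte 1: 5f ⊕ 24 = 7b
byte 2: 74 ⊕ 21 = 55
byte 3: fd ⊕ 24 = d9
byte 4: a7 ⊕ 21 = 86
byte 5: 2f ⊕ 24 = 0b
byte 6: d8 ⊕ 21 = f9
byte 7: a8 ⊕ 24 = 8c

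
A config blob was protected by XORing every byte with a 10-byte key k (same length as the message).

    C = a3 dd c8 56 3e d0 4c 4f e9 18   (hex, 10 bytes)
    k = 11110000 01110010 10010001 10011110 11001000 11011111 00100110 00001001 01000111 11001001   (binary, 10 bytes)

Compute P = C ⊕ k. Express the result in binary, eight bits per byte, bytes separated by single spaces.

a3 ⊕ f0 = 53
dd ⊕ 72 = af
c8 ⊕ 91 = 59
56 ⊕ 9e = c8
3e ⊕ c8 = f6
d0 ⊕ df = 0f
4c ⊕ 26 = 6a
4f ⊕ 09 = 46
e9 ⊕ 47 = ae
18 ⊕ c9 = d1

01010011 10101111 01011001 11001000 11110110 00001111 01101010 01000110 10101110 11010001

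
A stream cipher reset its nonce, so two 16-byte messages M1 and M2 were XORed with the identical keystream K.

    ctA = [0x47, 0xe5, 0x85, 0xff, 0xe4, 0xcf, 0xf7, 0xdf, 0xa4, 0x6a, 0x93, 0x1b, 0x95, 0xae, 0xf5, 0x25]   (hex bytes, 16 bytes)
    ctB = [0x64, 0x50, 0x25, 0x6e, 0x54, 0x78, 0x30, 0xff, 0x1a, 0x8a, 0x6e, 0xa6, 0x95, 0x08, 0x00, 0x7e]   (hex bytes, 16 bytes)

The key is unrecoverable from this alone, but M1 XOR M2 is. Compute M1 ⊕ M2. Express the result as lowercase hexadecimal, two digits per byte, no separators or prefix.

ctA ⊕ ctB = (M1 ⊕ K) ⊕ (M2 ⊕ K) = M1 ⊕ M2 — the shared key cancels under XOR.
byte 0: 47 ^ 64 = 23
byte 1: e5 ^ 50 = b5
byte 2: 85 ^ 25 = a0
byte 3: ff ^ 6e = 91
byte 4: e4 ^ 54 = b0
byte 5: cf ^ 78 = b7
byte 6: f7 ^ 30 = c7
byte 7: df ^ ff = 20
byte 8: a4 ^ 1a = be
byte 9: 6a ^ 8a = e0
byte 10: 93 ^ 6e = fd
byte 11: 1b ^ a6 = bd
byte 12: 95 ^ 95 = 00
byte 13: ae ^ 08 = a6
byte 14: f5 ^ 00 = f5
byte 15: 25 ^ 7e = 5b

23b5a091b0b7c720bee0fdbd00a6f55b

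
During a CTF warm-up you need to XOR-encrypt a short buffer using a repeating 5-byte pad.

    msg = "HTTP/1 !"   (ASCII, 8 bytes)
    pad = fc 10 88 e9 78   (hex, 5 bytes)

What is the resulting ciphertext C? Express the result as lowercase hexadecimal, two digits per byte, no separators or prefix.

The 5-byte key repeats, so the effective keystream is fc 10 88 e9 78 fc 10 88.
byte 0: 01001000 ⊕ 11111100 = 10110100
byte 1: 01010100 ⊕ 00010000 = 01000100
byte 2: 01010100 ⊕ 10001000 = 11011100
byte 3: 01010000 ⊕ 11101001 = 10111001
byte 4: 00101111 ⊕ 01111000 = 01010111
byte 5: 00110001 ⊕ 11111100 = 11001101
byte 6: 00100000 ⊕ 00010000 = 00110000
byte 7: 00100001 ⊕ 10001000 = 10101001

b444dcb957cd30a9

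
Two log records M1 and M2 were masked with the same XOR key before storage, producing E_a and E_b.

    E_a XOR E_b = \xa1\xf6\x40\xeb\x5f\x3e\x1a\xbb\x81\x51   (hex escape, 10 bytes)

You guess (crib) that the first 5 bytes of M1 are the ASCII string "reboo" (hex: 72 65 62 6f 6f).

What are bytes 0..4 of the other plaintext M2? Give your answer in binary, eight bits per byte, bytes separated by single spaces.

11010011 10010011 00100010 10000100 00110000

Since E_a ⊕ E_b = M1 ⊕ M2, XORing with the guessed M1 bytes yields the corresponding M2 bytes: M2 = (E_a ⊕ E_b) ⊕ M1.
a1 ⊕ 72 = d3
f6 ⊕ 65 = 93
40 ⊕ 62 = 22
eb ⊕ 6f = 84
5f ⊕ 6f = 30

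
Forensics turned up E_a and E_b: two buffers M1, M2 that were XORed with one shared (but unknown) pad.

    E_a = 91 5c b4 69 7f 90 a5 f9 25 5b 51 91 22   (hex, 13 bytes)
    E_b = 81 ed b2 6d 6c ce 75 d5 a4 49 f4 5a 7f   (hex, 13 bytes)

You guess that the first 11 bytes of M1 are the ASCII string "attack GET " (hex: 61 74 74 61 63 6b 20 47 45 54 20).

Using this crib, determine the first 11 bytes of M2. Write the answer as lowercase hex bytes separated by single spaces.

First, E_a ⊕ E_b = (M1 ⊕ K) ⊕ (M2 ⊕ K) = M1 ⊕ M2, so the key drops out. Then M2 = (M1 ⊕ M2) ⊕ M1 over the first 11 bytes.
byte 0: (91 xor 81) xor 61 = 10 xor 61 = 71
byte 1: (5c xor ed) xor 74 = b1 xor 74 = c5
byte 2: (b4 xor b2) xor 74 = 06 xor 74 = 72
byte 3: (69 xor 6d) xor 61 = 04 xor 61 = 65
byte 4: (7f xor 6c) xor 63 = 13 xor 63 = 70
byte 5: (90 xor ce) xor 6b = 5e xor 6b = 35
byte 6: (a5 xor 75) xor 20 = d0 xor 20 = f0
byte 7: (f9 xor d5) xor 47 = 2c xor 47 = 6b
byte 8: (25 xor a4) xor 45 = 81 xor 45 = c4
byte 9: (5b xor 49) xor 54 = 12 xor 54 = 46
byte 10: (51 xor f4) xor 20 = a5 xor 20 = 85

71 c5 72 65 70 35 f0 6b c4 46 85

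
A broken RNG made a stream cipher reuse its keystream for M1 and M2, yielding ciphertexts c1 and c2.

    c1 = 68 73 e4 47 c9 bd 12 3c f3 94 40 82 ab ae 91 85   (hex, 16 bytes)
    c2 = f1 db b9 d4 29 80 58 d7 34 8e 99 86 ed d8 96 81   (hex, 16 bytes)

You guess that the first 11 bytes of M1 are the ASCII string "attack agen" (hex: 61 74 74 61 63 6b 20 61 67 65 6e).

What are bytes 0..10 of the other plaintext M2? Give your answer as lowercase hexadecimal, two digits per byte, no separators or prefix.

First, c1 ⊕ c2 = (M1 ⊕ K) ⊕ (M2 ⊕ K) = M1 ⊕ M2, so the key drops out. Then M2 = (M1 ⊕ M2) ⊕ M1 over the first 11 bytes.
byte 0: (68 ^ f1) ^ 61 = 99 ^ 61 = f8
byte 1: (73 ^ db) ^ 74 = a8 ^ 74 = dc
byte 2: (e4 ^ b9) ^ 74 = 5d ^ 74 = 29
byte 3: (47 ^ d4) ^ 61 = 93 ^ 61 = f2
byte 4: (c9 ^ 29) ^ 63 = e0 ^ 63 = 83
byte 5: (bd ^ 80) ^ 6b = 3d ^ 6b = 56
byte 6: (12 ^ 58) ^ 20 = 4a ^ 20 = 6a
byte 7: (3c ^ d7) ^ 61 = eb ^ 61 = 8a
byte 8: (f3 ^ 34) ^ 67 = c7 ^ 67 = a0
byte 9: (94 ^ 8e) ^ 65 = 1a ^ 65 = 7f
byte 10: (40 ^ 99) ^ 6e = d9 ^ 6e = b7

f8dc29f283566a8aa07fb7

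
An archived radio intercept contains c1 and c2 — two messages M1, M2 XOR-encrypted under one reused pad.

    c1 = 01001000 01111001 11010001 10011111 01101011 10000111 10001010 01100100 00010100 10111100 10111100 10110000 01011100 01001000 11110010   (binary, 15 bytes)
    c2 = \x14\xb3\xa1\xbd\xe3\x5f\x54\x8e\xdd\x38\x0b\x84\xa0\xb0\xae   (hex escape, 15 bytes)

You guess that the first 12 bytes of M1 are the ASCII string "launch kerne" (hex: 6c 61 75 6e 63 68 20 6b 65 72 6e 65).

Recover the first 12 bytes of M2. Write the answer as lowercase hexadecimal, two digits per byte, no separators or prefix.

First, c1 ⊕ c2 = (M1 ⊕ K) ⊕ (M2 ⊕ K) = M1 ⊕ M2, so the key drops out. Then M2 = (M1 ⊕ M2) ⊕ M1 over the first 12 bytes.
byte 0: (48 ^ 14) ^ 6c = 5c ^ 6c = 30
byte 1: (79 ^ b3) ^ 61 = ca ^ 61 = ab
byte 2: (d1 ^ a1) ^ 75 = 70 ^ 75 = 05
byte 3: (9f ^ bd) ^ 6e = 22 ^ 6e = 4c
byte 4: (6b ^ e3) ^ 63 = 88 ^ 63 = eb
byte 5: (87 ^ 5f) ^ 68 = d8 ^ 68 = b0
byte 6: (8a ^ 54) ^ 20 = de ^ 20 = fe
byte 7: (64 ^ 8e) ^ 6b = ea ^ 6b = 81
byte 8: (14 ^ dd) ^ 65 = c9 ^ 65 = ac
byte 9: (bc ^ 38) ^ 72 = 84 ^ 72 = f6
byte 10: (bc ^ 0b) ^ 6e = b7 ^ 6e = d9
byte 11: (b0 ^ 84) ^ 65 = 34 ^ 65 = 51

30ab054cebb0fe81acf6d951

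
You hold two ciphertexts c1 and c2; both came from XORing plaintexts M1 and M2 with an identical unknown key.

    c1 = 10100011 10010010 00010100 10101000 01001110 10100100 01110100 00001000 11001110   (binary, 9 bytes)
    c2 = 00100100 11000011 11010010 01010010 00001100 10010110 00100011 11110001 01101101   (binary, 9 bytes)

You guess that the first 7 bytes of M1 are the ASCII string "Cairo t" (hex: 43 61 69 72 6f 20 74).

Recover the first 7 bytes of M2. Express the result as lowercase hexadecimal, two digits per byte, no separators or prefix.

First, c1 ⊕ c2 = (M1 ⊕ K) ⊕ (M2 ⊕ K) = M1 ⊕ M2, so the key drops out. Then M2 = (M1 ⊕ M2) ⊕ M1 over the first 7 bytes.
byte 0: (a3 XOR 24) XOR 43 = 87 XOR 43 = c4
byte 1: (92 XOR c3) XOR 61 = 51 XOR 61 = 30
byte 2: (14 XOR d2) XOR 69 = c6 XOR 69 = af
byte 3: (a8 XOR 52) XOR 72 = fa XOR 72 = 88
byte 4: (4e XOR 0c) XOR 6f = 42 XOR 6f = 2d
byte 5: (a4 XOR 96) XOR 20 = 32 XOR 20 = 12
byte 6: (74 XOR 23) XOR 74 = 57 XOR 74 = 23

c430af882d1223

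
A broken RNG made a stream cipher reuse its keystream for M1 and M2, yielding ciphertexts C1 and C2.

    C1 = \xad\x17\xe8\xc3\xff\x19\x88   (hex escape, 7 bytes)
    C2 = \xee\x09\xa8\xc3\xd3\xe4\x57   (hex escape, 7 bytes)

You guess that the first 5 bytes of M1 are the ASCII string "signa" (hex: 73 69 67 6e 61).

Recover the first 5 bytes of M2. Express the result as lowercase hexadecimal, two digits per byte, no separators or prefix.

First, C1 ⊕ C2 = (M1 ⊕ K) ⊕ (M2 ⊕ K) = M1 ⊕ M2, so the key drops out. Then M2 = (M1 ⊕ M2) ⊕ M1 over the first 5 bytes.
byte 0: (ad ⊕ ee) ⊕ 73 = 43 ⊕ 73 = 30
byte 1: (17 ⊕ 09) ⊕ 69 = 1e ⊕ 69 = 77
byte 2: (e8 ⊕ a8) ⊕ 67 = 40 ⊕ 67 = 27
byte 3: (c3 ⊕ c3) ⊕ 6e = 00 ⊕ 6e = 6e
byte 4: (ff ⊕ d3) ⊕ 61 = 2c ⊕ 61 = 4d

3077276e4d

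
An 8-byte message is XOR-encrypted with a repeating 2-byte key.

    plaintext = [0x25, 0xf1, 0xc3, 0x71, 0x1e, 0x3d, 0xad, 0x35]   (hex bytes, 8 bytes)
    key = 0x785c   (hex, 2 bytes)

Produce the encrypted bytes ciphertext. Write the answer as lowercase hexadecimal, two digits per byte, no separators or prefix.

5dadbb2d6661d569

The 2-byte key repeats, so the effective keystream is 78 5c 78 5c 78 5c 78 5c.
byte 0:  37 xor 120 =  93
byte 1: 241 xor  92 = 173
byte 2: 195 xor 120 = 187
byte 3: 113 xor  92 =  45
byte 4:  30 xor 120 = 102
byte 5:  61 xor  92 =  97
byte 6: 173 xor 120 = 213
byte 7:  53 xor  92 = 105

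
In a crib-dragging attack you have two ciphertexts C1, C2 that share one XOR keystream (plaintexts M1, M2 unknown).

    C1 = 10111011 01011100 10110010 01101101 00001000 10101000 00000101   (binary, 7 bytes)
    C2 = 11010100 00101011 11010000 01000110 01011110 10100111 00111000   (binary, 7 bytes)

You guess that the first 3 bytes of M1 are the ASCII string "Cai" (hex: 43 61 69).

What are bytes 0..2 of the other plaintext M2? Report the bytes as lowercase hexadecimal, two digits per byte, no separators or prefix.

First, C1 ⊕ C2 = (M1 ⊕ K) ⊕ (M2 ⊕ K) = M1 ⊕ M2, so the key drops out. Then M2 = (M1 ⊕ M2) ⊕ M1 over the first 3 bytes.
byte 0: (bb xor d4) xor 43 = 6f xor 43 = 2c
byte 1: (5c xor 2b) xor 61 = 77 xor 61 = 16
byte 2: (b2 xor d0) xor 69 = 62 xor 69 = 0b

2c160b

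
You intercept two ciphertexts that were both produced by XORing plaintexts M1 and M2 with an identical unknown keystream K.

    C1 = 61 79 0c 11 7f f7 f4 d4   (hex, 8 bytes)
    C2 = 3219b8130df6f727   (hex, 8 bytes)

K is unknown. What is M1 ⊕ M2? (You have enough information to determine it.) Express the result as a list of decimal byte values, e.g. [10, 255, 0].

C1 ⊕ C2 = (M1 ⊕ K) ⊕ (M2 ⊕ K) = M1 ⊕ M2 — the shared key cancels under XOR.
byte 0: 61 ⊕ 32 = 53
byte 1: 79 ⊕ 19 = 60
byte 2: 0c ⊕ b8 = b4
byte 3: 11 ⊕ 13 = 02
byte 4: 7f ⊕ 0d = 72
byte 5: f7 ⊕ f6 = 01
byte 6: f4 ⊕ f7 = 03
byte 7: d4 ⊕ 27 = f3

[83, 96, 180, 2, 114, 1, 3, 243]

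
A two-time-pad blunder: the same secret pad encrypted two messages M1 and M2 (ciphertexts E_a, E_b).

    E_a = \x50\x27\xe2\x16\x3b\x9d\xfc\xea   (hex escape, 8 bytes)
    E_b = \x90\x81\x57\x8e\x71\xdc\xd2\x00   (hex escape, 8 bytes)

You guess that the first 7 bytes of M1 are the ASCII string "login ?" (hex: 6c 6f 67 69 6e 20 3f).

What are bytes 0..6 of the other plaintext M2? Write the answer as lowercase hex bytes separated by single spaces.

ac c9 d2 f1 24 61 11

First, E_a ⊕ E_b = (M1 ⊕ K) ⊕ (M2 ⊕ K) = M1 ⊕ M2, so the key drops out. Then M2 = (M1 ⊕ M2) ⊕ M1 over the first 7 bytes.
byte 0: (50 xor 90) xor 6c = c0 xor 6c = ac
byte 1: (27 xor 81) xor 6f = a6 xor 6f = c9
byte 2: (e2 xor 57) xor 67 = b5 xor 67 = d2
byte 3: (16 xor 8e) xor 69 = 98 xor 69 = f1
byte 4: (3b xor 71) xor 6e = 4a xor 6e = 24
byte 5: (9d xor dc) xor 20 = 41 xor 20 = 61
byte 6: (fc xor d2) xor 3f = 2e xor 3f = 11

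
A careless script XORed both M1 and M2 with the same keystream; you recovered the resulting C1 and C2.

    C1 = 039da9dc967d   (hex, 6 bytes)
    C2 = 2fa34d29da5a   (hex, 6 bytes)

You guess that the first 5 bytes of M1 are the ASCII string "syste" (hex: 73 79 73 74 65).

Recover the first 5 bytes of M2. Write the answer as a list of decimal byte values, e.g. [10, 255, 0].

First, C1 ⊕ C2 = (M1 ⊕ K) ⊕ (M2 ⊕ K) = M1 ⊕ M2, so the key drops out. Then M2 = (M1 ⊕ M2) ⊕ M1 over the first 5 bytes.
byte 0: (03 XOR 2f) XOR 73 = 2c XOR 73 = 5f
byte 1: (9d XOR a3) XOR 79 = 3e XOR 79 = 47
byte 2: (a9 XOR 4d) XOR 73 = e4 XOR 73 = 97
byte 3: (dc XOR 29) XOR 74 = f5 XOR 74 = 81
byte 4: (96 XOR da) XOR 65 = 4c XOR 65 = 29

[95, 71, 151, 129, 41]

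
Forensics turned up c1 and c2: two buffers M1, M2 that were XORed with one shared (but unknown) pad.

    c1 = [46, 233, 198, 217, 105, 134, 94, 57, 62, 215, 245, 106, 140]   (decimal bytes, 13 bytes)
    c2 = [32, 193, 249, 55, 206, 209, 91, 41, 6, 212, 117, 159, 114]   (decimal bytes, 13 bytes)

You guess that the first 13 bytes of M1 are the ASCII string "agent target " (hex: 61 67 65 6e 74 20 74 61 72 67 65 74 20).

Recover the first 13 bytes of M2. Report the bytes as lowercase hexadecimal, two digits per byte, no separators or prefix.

6f4f5a80d37771714a64e581de

First, c1 ⊕ c2 = (M1 ⊕ K) ⊕ (M2 ⊕ K) = M1 ⊕ M2, so the key drops out. Then M2 = (M1 ⊕ M2) ⊕ M1 over the first 13 bytes.
byte 0: (2e ^ 20) ^ 61 = 0e ^ 61 = 6f
byte 1: (e9 ^ c1) ^ 67 = 28 ^ 67 = 4f
byte 2: (c6 ^ f9) ^ 65 = 3f ^ 65 = 5a
byte 3: (d9 ^ 37) ^ 6e = ee ^ 6e = 80
byte 4: (69 ^ ce) ^ 74 = a7 ^ 74 = d3
byte 5: (86 ^ d1) ^ 20 = 57 ^ 20 = 77
byte 6: (5e ^ 5b) ^ 74 = 05 ^ 74 = 71
byte 7: (39 ^ 29) ^ 61 = 10 ^ 61 = 71
byte 8: (3e ^ 06) ^ 72 = 38 ^ 72 = 4a
byte 9: (d7 ^ d4) ^ 67 = 03 ^ 67 = 64
byte 10: (f5 ^ 75) ^ 65 = 80 ^ 65 = e5
byte 11: (6a ^ 9f) ^ 74 = f5 ^ 74 = 81
byte 12: (8c ^ 72) ^ 20 = fe ^ 20 = de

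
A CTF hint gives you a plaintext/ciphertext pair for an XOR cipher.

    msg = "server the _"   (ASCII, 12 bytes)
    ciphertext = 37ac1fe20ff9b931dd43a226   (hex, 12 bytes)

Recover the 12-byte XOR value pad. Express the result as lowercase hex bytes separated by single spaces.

44 c9 6d 94 6a 8b 99 45 b5 26 82 79

Since ciphertext = msg ⊕ pad, XORing both sides with msg gives pad = msg ⊕ ciphertext.
73 ⊕ 37 = 44
65 ⊕ ac = c9
72 ⊕ 1f = 6d
76 ⊕ e2 = 94
65 ⊕ 0f = 6a
72 ⊕ f9 = 8b
20 ⊕ b9 = 99
74 ⊕ 31 = 45
68 ⊕ dd = b5
65 ⊕ 43 = 26
20 ⊕ a2 = 82
5f ⊕ 26 = 79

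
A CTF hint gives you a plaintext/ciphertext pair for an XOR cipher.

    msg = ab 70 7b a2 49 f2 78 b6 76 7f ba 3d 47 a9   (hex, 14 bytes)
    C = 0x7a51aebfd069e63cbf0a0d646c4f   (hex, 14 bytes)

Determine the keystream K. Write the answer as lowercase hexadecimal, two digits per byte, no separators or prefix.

d121d51d999b9e8ac975b7592be6

Since C = msg ⊕ K, XORing both sides with msg gives K = msg ⊕ C.
ab ⊕ 7a = d1
70 ⊕ 51 = 21
7b ⊕ ae = d5
a2 ⊕ bf = 1d
49 ⊕ d0 = 99
f2 ⊕ 69 = 9b
78 ⊕ e6 = 9e
b6 ⊕ 3c = 8a
76 ⊕ bf = c9
7f ⊕ 0a = 75
ba ⊕ 0d = b7
3d ⊕ 64 = 59
47 ⊕ 6c = 2b
a9 ⊕ 4f = e6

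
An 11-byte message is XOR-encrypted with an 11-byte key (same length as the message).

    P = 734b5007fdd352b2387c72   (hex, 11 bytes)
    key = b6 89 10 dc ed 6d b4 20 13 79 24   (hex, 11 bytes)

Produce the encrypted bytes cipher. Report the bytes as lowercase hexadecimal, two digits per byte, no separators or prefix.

c5c240db10bee6922b0556

73 XOR b6 = c5
4b XOR 89 = c2
50 XOR 10 = 40
07 XOR dc = db
fd XOR ed = 10
d3 XOR 6d = be
52 XOR b4 = e6
b2 XOR 20 = 92
38 XOR 13 = 2b
7c XOR 79 = 05
72 XOR 24 = 56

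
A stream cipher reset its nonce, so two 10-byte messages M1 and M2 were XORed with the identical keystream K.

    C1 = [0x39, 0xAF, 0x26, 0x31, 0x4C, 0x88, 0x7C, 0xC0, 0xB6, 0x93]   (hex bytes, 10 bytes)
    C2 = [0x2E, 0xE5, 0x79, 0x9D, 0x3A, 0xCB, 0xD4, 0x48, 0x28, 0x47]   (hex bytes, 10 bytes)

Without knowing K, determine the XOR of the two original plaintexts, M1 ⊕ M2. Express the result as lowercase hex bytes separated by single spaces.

17 4a 5f ac 76 43 a8 88 9e d4

C1 ⊕ C2 = (M1 ⊕ K) ⊕ (M2 ⊕ K) = M1 ⊕ M2 — the shared key cancels under XOR.
39 xor 2e = 17
af xor e5 = 4a
26 xor 79 = 5f
31 xor 9d = ac
4c xor 3a = 76
88 xor cb = 43
7c xor d4 = a8
c0 xor 48 = 88
b6 xor 28 = 9e
93 xor 47 = d4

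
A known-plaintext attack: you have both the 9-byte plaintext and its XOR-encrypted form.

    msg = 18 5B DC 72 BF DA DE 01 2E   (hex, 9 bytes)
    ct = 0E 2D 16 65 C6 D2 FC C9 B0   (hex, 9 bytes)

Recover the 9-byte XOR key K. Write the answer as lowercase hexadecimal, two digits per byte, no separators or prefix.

1676ca17790822c89e

Since ct = msg ⊕ K, XORing both sides with msg gives K = msg ⊕ ct.
byte 0:  24 xor  14 =  22
byte 1:  91 xor  45 = 118
byte 2: 220 xor  22 = 202
byte 3: 114 xor 101 =  23
byte 4: 191 xor 198 = 121
byte 5: 218 xor 210 =   8
byte 6: 222 xor 252 =  34
byte 7:   1 xor 201 = 200
byte 8:  46 xor 176 = 158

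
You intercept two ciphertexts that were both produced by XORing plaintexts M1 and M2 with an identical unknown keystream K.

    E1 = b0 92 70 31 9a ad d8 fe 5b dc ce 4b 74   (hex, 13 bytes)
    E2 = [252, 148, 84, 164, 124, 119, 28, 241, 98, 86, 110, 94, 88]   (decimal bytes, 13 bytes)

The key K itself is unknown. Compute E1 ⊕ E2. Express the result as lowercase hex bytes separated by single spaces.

E1 ⊕ E2 = (M1 ⊕ K) ⊕ (M2 ⊕ K) = M1 ⊕ M2 — the shared key cancels under XOR.
b0 XOR fc = 4c
92 XOR 94 = 06
70 XOR 54 = 24
31 XOR a4 = 95
9a XOR 7c = e6
ad XOR 77 = da
d8 XOR 1c = c4
fe XOR f1 = 0f
5b XOR 62 = 39
dc XOR 56 = 8a
ce XOR 6e = a0
4b XOR 5e = 15
74 XOR 58 = 2c

4c 06 24 95 e6 da c4 0f 39 8a a0 15 2c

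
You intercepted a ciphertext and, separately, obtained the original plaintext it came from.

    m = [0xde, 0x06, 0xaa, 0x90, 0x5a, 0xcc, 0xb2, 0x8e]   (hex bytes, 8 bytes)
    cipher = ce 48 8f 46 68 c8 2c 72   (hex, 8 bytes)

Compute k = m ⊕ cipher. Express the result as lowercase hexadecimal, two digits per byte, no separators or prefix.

104e25d632049efc

Since cipher = m ⊕ k, XORing both sides with m gives k = m ⊕ cipher.
11011110 ^ 11001110 = 00010000
00000110 ^ 01001000 = 01001110
10101010 ^ 10001111 = 00100101
10010000 ^ 01000110 = 11010110
01011010 ^ 01101000 = 00110010
11001100 ^ 11001000 = 00000100
10110010 ^ 00101100 = 10011110
10001110 ^ 01110010 = 11111100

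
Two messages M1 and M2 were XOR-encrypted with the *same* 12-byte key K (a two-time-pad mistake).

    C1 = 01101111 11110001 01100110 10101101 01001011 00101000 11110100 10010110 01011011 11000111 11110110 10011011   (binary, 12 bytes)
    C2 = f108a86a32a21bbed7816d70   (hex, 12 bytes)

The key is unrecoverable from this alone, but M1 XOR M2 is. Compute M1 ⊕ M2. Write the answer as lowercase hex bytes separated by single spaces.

9e f9 ce c7 79 8a ef 28 8c 46 9b eb

C1 ⊕ C2 = (M1 ⊕ K) ⊕ (M2 ⊕ K) = M1 ⊕ M2 — the shared key cancels under XOR.
6f ⊕ f1 = 9e
f1 ⊕ 08 = f9
66 ⊕ a8 = ce
ad ⊕ 6a = c7
4b ⊕ 32 = 79
28 ⊕ a2 = 8a
f4 ⊕ 1b = ef
96 ⊕ be = 28
5b ⊕ d7 = 8c
c7 ⊕ 81 = 46
f6 ⊕ 6d = 9b
9b ⊕ 70 = eb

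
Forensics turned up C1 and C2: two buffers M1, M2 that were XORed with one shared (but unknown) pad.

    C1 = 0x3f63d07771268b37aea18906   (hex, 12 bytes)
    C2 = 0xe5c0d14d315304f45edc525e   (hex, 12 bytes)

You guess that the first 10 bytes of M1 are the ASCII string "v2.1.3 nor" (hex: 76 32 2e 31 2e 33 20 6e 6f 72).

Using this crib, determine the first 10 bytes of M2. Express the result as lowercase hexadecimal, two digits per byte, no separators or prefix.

ac912f0b6e46afad9f0f

First, C1 ⊕ C2 = (M1 ⊕ K) ⊕ (M2 ⊕ K) = M1 ⊕ M2, so the key drops out. Then M2 = (M1 ⊕ M2) ⊕ M1 over the first 10 bytes.
byte 0: (3f xor e5) xor 76 = da xor 76 = ac
byte 1: (63 xor c0) xor 32 = a3 xor 32 = 91
byte 2: (d0 xor d1) xor 2e = 01 xor 2e = 2f
byte 3: (77 xor 4d) xor 31 = 3a xor 31 = 0b
byte 4: (71 xor 31) xor 2e = 40 xor 2e = 6e
byte 5: (26 xor 53) xor 33 = 75 xor 33 = 46
byte 6: (8b xor 04) xor 20 = 8f xor 20 = af
byte 7: (37 xor f4) xor 6e = c3 xor 6e = ad
byte 8: (ae xor 5e) xor 6f = f0 xor 6f = 9f
byte 9: (a1 xor dc) xor 72 = 7d xor 72 = 0f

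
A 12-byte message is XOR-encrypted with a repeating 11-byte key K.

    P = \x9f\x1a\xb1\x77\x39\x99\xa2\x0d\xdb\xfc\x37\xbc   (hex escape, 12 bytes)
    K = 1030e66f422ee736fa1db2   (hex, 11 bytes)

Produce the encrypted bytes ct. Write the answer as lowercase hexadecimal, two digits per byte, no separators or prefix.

8f2a57187bb7453b21e185ac

The 11-byte key repeats, so the effective keystream is 10 30 e6 6f 42 2e e7 36 fa 1d b2 10.
byte 0: 9f ⊕ 10 = 8f
byte 1: 1a ⊕ 30 = 2a
byte 2: b1 ⊕ e6 = 57
byte 3: 77 ⊕ 6f = 18
byte 4: 39 ⊕ 42 = 7b
byte 5: 99 ⊕ 2e = b7
byte 6: a2 ⊕ e7 = 45
byte 7: 0d ⊕ 36 = 3b
byte 8: db ⊕ fa = 21
byte 9: fc ⊕ 1d = e1
byte 10: 37 ⊕ b2 = 85
byte 11: bc ⊕ 10 = ac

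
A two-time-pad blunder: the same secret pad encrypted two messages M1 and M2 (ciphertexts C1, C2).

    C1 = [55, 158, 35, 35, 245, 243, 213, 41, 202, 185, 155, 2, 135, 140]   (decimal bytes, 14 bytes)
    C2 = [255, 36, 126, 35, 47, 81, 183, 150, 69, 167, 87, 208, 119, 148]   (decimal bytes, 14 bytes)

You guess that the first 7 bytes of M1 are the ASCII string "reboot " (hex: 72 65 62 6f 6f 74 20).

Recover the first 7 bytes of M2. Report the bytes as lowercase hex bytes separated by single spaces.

ba df 3f 6f b5 d6 42

First, C1 ⊕ C2 = (M1 ⊕ K) ⊕ (M2 ⊕ K) = M1 ⊕ M2, so the key drops out. Then M2 = (M1 ⊕ M2) ⊕ M1 over the first 7 bytes.
byte 0: (37 XOR ff) XOR 72 = c8 XOR 72 = ba
byte 1: (9e XOR 24) XOR 65 = ba XOR 65 = df
byte 2: (23 XOR 7e) XOR 62 = 5d XOR 62 = 3f
byte 3: (23 XOR 23) XOR 6f = 00 XOR 6f = 6f
byte 4: (f5 XOR 2f) XOR 6f = da XOR 6f = b5
byte 5: (f3 XOR 51) XOR 74 = a2 XOR 74 = d6
byte 6: (d5 XOR b7) XOR 20 = 62 XOR 20 = 42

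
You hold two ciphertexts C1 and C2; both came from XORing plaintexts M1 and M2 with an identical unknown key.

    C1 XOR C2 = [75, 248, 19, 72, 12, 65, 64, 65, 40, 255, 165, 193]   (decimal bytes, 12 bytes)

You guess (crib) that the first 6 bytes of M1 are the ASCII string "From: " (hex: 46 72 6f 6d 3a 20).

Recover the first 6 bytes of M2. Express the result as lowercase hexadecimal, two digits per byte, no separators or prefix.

0d8a7c253661

Since C1 ⊕ C2 = M1 ⊕ M2, XORing with the guessed M1 bytes yields the corresponding M2 bytes: M2 = (C1 ⊕ C2) ⊕ M1.
4b ^ 46 = 0d
f8 ^ 72 = 8a
13 ^ 6f = 7c
48 ^ 6d = 25
0c ^ 3a = 36
41 ^ 20 = 61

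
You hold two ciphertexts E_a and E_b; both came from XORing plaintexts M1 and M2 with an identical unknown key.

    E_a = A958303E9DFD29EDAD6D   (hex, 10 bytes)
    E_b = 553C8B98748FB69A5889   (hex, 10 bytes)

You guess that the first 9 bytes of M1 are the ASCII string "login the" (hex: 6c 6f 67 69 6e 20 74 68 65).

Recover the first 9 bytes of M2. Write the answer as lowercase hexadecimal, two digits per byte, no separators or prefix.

900bdccf8752eb1f90

First, E_a ⊕ E_b = (M1 ⊕ K) ⊕ (M2 ⊕ K) = M1 ⊕ M2, so the key drops out. Then M2 = (M1 ⊕ M2) ⊕ M1 over the first 9 bytes.
byte 0: (a9 XOR 55) XOR 6c = fc XOR 6c = 90
byte 1: (58 XOR 3c) XOR 6f = 64 XOR 6f = 0b
byte 2: (30 XOR 8b) XOR 67 = bb XOR 67 = dc
byte 3: (3e XOR 98) XOR 69 = a6 XOR 69 = cf
byte 4: (9d XOR 74) XOR 6e = e9 XOR 6e = 87
byte 5: (fd XOR 8f) XOR 20 = 72 XOR 20 = 52
byte 6: (29 XOR b6) XOR 74 = 9f XOR 74 = eb
byte 7: (ed XOR 9a) XOR 68 = 77 XOR 68 = 1f
byte 8: (ad XOR 58) XOR 65 = f5 XOR 65 = 90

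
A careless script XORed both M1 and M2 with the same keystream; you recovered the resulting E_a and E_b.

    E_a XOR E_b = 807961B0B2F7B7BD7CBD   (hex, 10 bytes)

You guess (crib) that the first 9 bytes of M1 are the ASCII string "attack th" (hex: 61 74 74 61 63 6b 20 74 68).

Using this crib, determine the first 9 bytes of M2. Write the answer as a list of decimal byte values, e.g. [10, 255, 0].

Since E_a ⊕ E_b = M1 ⊕ M2, XORing with the guessed M1 bytes yields the corresponding M2 bytes: M2 = (E_a ⊕ E_b) ⊕ M1.
byte 0: 128 XOR  97 = 225
byte 1: 121 XOR 116 =  13
byte 2:  97 XOR 116 =  21
byte 3: 176 XOR  97 = 209
byte 4: 178 XOR  99 = 209
byte 5: 247 XOR 107 = 156
byte 6: 183 XOR  32 = 151
byte 7: 189 XOR 116 = 201
byte 8: 124 XOR 104 =  20

[225, 13, 21, 209, 209, 156, 151, 201, 20]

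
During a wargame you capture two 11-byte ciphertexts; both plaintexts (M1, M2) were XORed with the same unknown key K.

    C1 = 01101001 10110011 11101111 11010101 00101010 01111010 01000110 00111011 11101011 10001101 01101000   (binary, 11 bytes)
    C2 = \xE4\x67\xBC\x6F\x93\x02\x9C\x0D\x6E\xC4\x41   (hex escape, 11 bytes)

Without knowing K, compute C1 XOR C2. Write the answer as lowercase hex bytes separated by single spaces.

C1 ⊕ C2 = (M1 ⊕ K) ⊕ (M2 ⊕ K) = M1 ⊕ M2 — the shared key cancels under XOR.
69 ^ e4 = 8d
b3 ^ 67 = d4
ef ^ bc = 53
d5 ^ 6f = ba
2a ^ 93 = b9
7a ^ 02 = 78
46 ^ 9c = da
3b ^ 0d = 36
eb ^ 6e = 85
8d ^ c4 = 49
68 ^ 41 = 29

8d d4 53 ba b9 78 da 36 85 49 29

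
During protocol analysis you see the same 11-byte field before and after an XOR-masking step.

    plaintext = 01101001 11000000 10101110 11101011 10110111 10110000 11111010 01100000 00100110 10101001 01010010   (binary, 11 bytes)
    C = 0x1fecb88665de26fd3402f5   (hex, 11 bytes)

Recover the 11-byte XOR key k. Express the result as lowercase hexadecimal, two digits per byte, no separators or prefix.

Since C = plaintext ⊕ k, XORing both sides with plaintext gives k = plaintext ⊕ C.
01101001 ⊕ 00011111 = 01110110
11000000 ⊕ 11101100 = 00101100
10101110 ⊕ 10111000 = 00010110
11101011 ⊕ 10000110 = 01101101
10110111 ⊕ 01100101 = 11010010
10110000 ⊕ 11011110 = 01101110
11111010 ⊕ 00100110 = 11011100
01100000 ⊕ 11111101 = 10011101
00100110 ⊕ 00110100 = 00010010
10101001 ⊕ 00000010 = 10101011
01010010 ⊕ 11110101 = 10100111

762c166dd26edc9d12aba7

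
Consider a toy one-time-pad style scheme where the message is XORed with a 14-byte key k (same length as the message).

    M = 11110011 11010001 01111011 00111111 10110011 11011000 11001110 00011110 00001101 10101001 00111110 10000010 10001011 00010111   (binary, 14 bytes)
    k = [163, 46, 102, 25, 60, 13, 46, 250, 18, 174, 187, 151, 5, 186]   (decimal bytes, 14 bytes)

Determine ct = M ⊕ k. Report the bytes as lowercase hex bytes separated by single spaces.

XOR is its own inverse, so applying the key byte-wise gives the result directly.
243 xor 163 =  80
209 xor  46 = 255
123 xor 102 =  29
 63 xor  25 =  38
179 xor  60 = 143
216 xor  13 = 213
206 xor  46 = 224
 30 xor 250 = 228
 13 xor  18 =  31
169 xor 174 =   7
 62 xor 187 = 133
130 xor 151 =  21
139 xor   5 = 142
 23 xor 186 = 173

50 ff 1d 26 8f d5 e0 e4 1f 07 85 15 8e ad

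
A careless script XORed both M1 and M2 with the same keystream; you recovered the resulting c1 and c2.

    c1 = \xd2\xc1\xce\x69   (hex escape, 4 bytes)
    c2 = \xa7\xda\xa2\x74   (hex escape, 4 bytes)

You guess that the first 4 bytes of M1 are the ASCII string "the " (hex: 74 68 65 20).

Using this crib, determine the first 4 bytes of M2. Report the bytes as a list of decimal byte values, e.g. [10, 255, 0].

[1, 115, 9, 61]

First, c1 ⊕ c2 = (M1 ⊕ K) ⊕ (M2 ⊕ K) = M1 ⊕ M2, so the key drops out. Then M2 = (M1 ⊕ M2) ⊕ M1 over the first 4 bytes.
byte 0: (d2 ⊕ a7) ⊕ 74 = 75 ⊕ 74 = 01
byte 1: (c1 ⊕ da) ⊕ 68 = 1b ⊕ 68 = 73
byte 2: (ce ⊕ a2) ⊕ 65 = 6c ⊕ 65 = 09
byte 3: (69 ⊕ 74) ⊕ 20 = 1d ⊕ 20 = 3d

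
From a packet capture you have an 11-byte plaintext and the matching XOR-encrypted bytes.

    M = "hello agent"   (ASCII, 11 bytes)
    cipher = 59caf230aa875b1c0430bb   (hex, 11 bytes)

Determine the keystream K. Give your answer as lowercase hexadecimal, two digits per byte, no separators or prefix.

31af9e5cc5a73a7b615ecf

Since cipher = M ⊕ K, XORing both sides with M gives K = M ⊕ cipher.
104 ⊕  89 =  49
101 ⊕ 202 = 175
108 ⊕ 242 = 158
108 ⊕  48 =  92
111 ⊕ 170 = 197
 32 ⊕ 135 = 167
 97 ⊕  91 =  58
103 ⊕  28 = 123
101 ⊕   4 =  97
110 ⊕  48 =  94
116 ⊕ 187 = 207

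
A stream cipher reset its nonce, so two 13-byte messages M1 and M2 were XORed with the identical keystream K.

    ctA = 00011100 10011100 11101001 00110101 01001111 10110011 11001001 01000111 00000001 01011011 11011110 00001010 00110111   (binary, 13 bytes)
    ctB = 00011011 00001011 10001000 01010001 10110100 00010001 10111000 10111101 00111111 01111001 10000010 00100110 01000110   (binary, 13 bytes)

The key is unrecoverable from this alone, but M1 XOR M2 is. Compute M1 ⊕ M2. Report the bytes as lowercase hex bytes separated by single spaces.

07 97 61 64 fb a2 71 fa 3e 22 5c 2c 71

ctA ⊕ ctB = (M1 ⊕ K) ⊕ (M2 ⊕ K) = M1 ⊕ M2 — the shared key cancels under XOR.
1c ⊕ 1b = 07
9c ⊕ 0b = 97
e9 ⊕ 88 = 61
35 ⊕ 51 = 64
4f ⊕ b4 = fb
b3 ⊕ 11 = a2
c9 ⊕ b8 = 71
47 ⊕ bd = fa
01 ⊕ 3f = 3e
5b ⊕ 79 = 22
de ⊕ 82 = 5c
0a ⊕ 26 = 2c
37 ⊕ 46 = 71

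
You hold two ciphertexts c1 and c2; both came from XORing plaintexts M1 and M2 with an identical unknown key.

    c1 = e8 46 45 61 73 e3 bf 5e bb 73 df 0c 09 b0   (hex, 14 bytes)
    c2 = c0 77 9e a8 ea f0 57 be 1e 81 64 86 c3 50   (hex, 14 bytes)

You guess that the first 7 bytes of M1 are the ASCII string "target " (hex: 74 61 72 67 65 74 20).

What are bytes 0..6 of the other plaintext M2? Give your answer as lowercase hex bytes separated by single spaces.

5c 50 a9 ae fc 67 c8

First, c1 ⊕ c2 = (M1 ⊕ K) ⊕ (M2 ⊕ K) = M1 ⊕ M2, so the key drops out. Then M2 = (M1 ⊕ M2) ⊕ M1 over the first 7 bytes.
byte 0: (e8 ^ c0) ^ 74 = 28 ^ 74 = 5c
byte 1: (46 ^ 77) ^ 61 = 31 ^ 61 = 50
byte 2: (45 ^ 9e) ^ 72 = db ^ 72 = a9
byte 3: (61 ^ a8) ^ 67 = c9 ^ 67 = ae
byte 4: (73 ^ ea) ^ 65 = 99 ^ 65 = fc
byte 5: (e3 ^ f0) ^ 74 = 13 ^ 74 = 67
byte 6: (bf ^ 57) ^ 20 = e8 ^ 20 = c8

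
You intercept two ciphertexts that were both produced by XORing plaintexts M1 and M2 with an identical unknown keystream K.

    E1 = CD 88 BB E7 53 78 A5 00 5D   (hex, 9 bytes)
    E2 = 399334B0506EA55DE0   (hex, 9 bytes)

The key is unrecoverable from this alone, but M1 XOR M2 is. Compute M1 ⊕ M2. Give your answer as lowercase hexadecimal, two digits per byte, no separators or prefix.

f41b8f570316005dbd

E1 ⊕ E2 = (M1 ⊕ K) ⊕ (M2 ⊕ K) = M1 ⊕ M2 — the shared key cancels under XOR.
cd xor 39 = f4
88 xor 93 = 1b
bb xor 34 = 8f
e7 xor b0 = 57
53 xor 50 = 03
78 xor 6e = 16
a5 xor a5 = 00
00 xor 5d = 5d
5d xor e0 = bd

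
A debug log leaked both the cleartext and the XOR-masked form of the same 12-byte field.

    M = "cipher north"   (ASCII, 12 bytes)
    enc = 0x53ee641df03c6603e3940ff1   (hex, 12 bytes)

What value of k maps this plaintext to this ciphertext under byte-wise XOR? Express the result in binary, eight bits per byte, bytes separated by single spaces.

Since enc = M ⊕ k, XORing both sides with M gives k = M ⊕ enc.
01100011 ^ 01010011 = 00110000
01101001 ^ 11101110 = 10000111
01110000 ^ 01100100 = 00010100
01101000 ^ 00011101 = 01110101
01100101 ^ 11110000 = 10010101
01110010 ^ 00111100 = 01001110
00100000 ^ 01100110 = 01000110
01101110 ^ 00000011 = 01101101
01101111 ^ 11100011 = 10001100
01110010 ^ 10010100 = 11100110
01110100 ^ 00001111 = 01111011
01101000 ^ 11110001 = 10011001

00110000 10000111 00010100 01110101 10010101 01001110 01000110 01101101 10001100 11100110 01111011 10011001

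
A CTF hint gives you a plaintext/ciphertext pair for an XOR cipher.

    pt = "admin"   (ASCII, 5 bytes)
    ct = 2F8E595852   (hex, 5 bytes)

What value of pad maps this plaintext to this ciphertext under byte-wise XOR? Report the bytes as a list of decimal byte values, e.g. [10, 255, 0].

Since ct = pt ⊕ pad, XORing both sides with pt gives pad = pt ⊕ ct.
61 XOR 2f = 4e
64 XOR 8e = ea
6d XOR 59 = 34
69 XOR 58 = 31
6e XOR 52 = 3c

[78, 234, 52, 49, 60]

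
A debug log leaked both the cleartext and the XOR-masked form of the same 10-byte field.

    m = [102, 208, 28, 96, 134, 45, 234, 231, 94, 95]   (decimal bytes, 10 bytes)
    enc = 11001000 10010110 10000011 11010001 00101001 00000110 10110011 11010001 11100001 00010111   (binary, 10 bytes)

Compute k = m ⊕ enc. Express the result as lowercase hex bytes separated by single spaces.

ae 46 9f b1 af 2b 59 36 bf 48

Since enc = m ⊕ k, XORing both sides with m gives k = m ⊕ enc.
01100110 xor 11001000 = 10101110
11010000 xor 10010110 = 01000110
00011100 xor 10000011 = 10011111
01100000 xor 11010001 = 10110001
10000110 xor 00101001 = 10101111
00101101 xor 00000110 = 00101011
11101010 xor 10110011 = 01011001
11100111 xor 11010001 = 00110110
01011110 xor 11100001 = 10111111
01011111 xor 00010111 = 01001000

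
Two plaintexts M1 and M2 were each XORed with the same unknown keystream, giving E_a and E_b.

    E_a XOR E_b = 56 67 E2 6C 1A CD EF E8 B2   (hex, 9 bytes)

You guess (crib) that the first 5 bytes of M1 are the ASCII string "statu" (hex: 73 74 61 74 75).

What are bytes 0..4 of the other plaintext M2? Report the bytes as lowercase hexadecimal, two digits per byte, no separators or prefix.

251383186f

Since E_a ⊕ E_b = M1 ⊕ M2, XORing with the guessed M1 bytes yields the corresponding M2 bytes: M2 = (E_a ⊕ E_b) ⊕ M1.
56 xor 73 = 25
67 xor 74 = 13
e2 xor 61 = 83
6c xor 74 = 18
1a xor 75 = 6f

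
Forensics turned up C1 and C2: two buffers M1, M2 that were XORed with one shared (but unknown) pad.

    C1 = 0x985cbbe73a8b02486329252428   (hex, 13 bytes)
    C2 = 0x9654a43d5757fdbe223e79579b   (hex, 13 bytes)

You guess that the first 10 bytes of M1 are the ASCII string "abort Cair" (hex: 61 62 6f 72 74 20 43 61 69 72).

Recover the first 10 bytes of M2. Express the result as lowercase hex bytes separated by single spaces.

First, C1 ⊕ C2 = (M1 ⊕ K) ⊕ (M2 ⊕ K) = M1 ⊕ M2, so the key drops out. Then M2 = (M1 ⊕ M2) ⊕ M1 over the first 10 bytes.
byte 0: (98 ⊕ 96) ⊕ 61 = 0e ⊕ 61 = 6f
byte 1: (5c ⊕ 54) ⊕ 62 = 08 ⊕ 62 = 6a
byte 2: (bb ⊕ a4) ⊕ 6f = 1f ⊕ 6f = 70
byte 3: (e7 ⊕ 3d) ⊕ 72 = da ⊕ 72 = a8
byte 4: (3a ⊕ 57) ⊕ 74 = 6d ⊕ 74 = 19
byte 5: (8b ⊕ 57) ⊕ 20 = dc ⊕ 20 = fc
byte 6: (02 ⊕ fd) ⊕ 43 = ff ⊕ 43 = bc
byte 7: (48 ⊕ be) ⊕ 61 = f6 ⊕ 61 = 97
byte 8: (63 ⊕ 22) ⊕ 69 = 41 ⊕ 69 = 28
byte 9: (29 ⊕ 3e) ⊕ 72 = 17 ⊕ 72 = 65

6f 6a 70 a8 19 fc bc 97 28 65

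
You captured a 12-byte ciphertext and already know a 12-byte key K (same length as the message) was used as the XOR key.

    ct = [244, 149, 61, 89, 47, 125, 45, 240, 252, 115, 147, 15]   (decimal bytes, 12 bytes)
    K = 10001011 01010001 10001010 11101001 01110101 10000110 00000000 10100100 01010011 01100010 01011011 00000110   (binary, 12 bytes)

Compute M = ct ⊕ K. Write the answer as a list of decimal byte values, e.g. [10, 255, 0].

[127, 196, 183, 176, 90, 251, 45, 84, 175, 17, 200, 9]

XOR is its own inverse, so applying the key byte-wise gives the result directly.
byte 0: f4 ^ 8b = 7f
byte 1: 95 ^ 51 = c4
byte 2: 3d ^ 8a = b7
byte 3: 59 ^ e9 = b0
byte 4: 2f ^ 75 = 5a
byte 5: 7d ^ 86 = fb
byte 6: 2d ^ 00 = 2d
byte 7: f0 ^ a4 = 54
byte 8: fc ^ 53 = af
byte 9: 73 ^ 62 = 11
byte 10: 93 ^ 5b = c8
byte 11: 0f ^ 06 = 09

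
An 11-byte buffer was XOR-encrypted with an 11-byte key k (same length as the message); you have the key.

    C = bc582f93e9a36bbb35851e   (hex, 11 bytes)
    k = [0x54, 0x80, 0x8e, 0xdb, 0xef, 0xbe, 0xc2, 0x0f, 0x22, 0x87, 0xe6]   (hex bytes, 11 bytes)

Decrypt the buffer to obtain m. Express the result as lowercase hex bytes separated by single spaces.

e8 d8 a1 48 06 1d a9 b4 17 02 f8

XOR is its own inverse, so applying the key byte-wise gives the result directly.
bc xor 54 = e8
58 xor 80 = d8
2f xor 8e = a1
93 xor db = 48
e9 xor ef = 06
a3 xor be = 1d
6b xor c2 = a9
bb xor 0f = b4
35 xor 22 = 17
85 xor 87 = 02
1e xor e6 = f8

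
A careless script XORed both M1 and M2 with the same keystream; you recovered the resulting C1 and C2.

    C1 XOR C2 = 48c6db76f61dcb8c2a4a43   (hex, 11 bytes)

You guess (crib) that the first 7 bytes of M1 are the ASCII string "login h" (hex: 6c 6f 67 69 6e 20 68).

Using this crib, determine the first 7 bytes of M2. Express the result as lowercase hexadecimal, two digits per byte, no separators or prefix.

24a9bc1f983da3

Since C1 ⊕ C2 = M1 ⊕ M2, XORing with the guessed M1 bytes yields the corresponding M2 bytes: M2 = (C1 ⊕ C2) ⊕ M1.
48 XOR 6c = 24
c6 XOR 6f = a9
db XOR 67 = bc
76 XOR 69 = 1f
f6 XOR 6e = 98
1d XOR 20 = 3d
cb XOR 68 = a3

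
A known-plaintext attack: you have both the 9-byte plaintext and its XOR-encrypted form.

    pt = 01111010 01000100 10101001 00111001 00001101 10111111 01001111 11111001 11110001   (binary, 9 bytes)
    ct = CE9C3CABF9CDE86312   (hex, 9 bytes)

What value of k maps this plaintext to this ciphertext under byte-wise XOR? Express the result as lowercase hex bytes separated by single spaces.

b4 d8 95 92 f4 72 a7 9a e3

Since ct = pt ⊕ k, XORing both sides with pt gives k = pt ⊕ ct.
01111010 xor 11001110 = 10110100
01000100 xor 10011100 = 11011000
10101001 xor 00111100 = 10010101
00111001 xor 10101011 = 10010010
00001101 xor 11111001 = 11110100
10111111 xor 11001101 = 01110010
01001111 xor 11101000 = 10100111
11111001 xor 01100011 = 10011010
11110001 xor 00010010 = 11100011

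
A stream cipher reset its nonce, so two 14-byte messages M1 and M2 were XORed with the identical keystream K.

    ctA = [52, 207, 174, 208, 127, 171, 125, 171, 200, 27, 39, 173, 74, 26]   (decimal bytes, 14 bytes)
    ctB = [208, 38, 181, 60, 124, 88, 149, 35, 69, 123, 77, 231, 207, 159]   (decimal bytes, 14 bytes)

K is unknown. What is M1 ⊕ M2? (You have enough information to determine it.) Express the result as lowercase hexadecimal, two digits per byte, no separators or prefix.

e4e91bec03f3e8888d606a4a8585

ctA ⊕ ctB = (M1 ⊕ K) ⊕ (M2 ⊕ K) = M1 ⊕ M2 — the shared key cancels under XOR.
34 XOR d0 = e4
cf XOR 26 = e9
ae XOR b5 = 1b
d0 XOR 3c = ec
7f XOR 7c = 03
ab XOR 58 = f3
7d XOR 95 = e8
ab XOR 23 = 88
c8 XOR 45 = 8d
1b XOR 7b = 60
27 XOR 4d = 6a
ad XOR e7 = 4a
4a XOR cf = 85
1a XOR 9f = 85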